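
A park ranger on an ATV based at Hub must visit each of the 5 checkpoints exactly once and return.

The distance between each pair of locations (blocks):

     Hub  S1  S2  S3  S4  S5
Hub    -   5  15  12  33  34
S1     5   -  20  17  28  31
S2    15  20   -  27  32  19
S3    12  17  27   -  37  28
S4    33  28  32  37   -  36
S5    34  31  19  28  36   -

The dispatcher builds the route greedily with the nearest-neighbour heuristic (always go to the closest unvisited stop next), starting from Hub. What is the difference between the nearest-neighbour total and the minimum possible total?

From Hub: S1=5, S3=12, S2=15, S4=33, S5=34 → choose S1 (5).
From S1: S3=17, S2=20, S4=28, S5=31 → choose S3 (17).
From S3: S2=27, S5=28, S4=37 → choose S2 (27).
From S2: S5=19, S4=32 → choose S5 (19).
From S5: S4=36 → choose S4 (36).
NN route Hub → S1 → S3 → S2 → S5 → S4 → Hub costs 137.
Optimal: Hub → S1 → S4 → S2 → S5 → S3 → Hub costs 124 (by enumerating all 60 distinct tours).
Excess = 137 − 124 = 13.

13 blocks longer than the optimal tour.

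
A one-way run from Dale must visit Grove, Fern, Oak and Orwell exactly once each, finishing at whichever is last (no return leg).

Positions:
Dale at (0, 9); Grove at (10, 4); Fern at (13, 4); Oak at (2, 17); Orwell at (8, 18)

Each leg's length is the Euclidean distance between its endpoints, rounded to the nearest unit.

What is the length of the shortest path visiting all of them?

There are 4! = 24 possible orderings.
Dale → Grove → Fern → Oak → Orwell: 11+3+17+6 = 37
Dale → Grove → Fern → Orwell → Oak: 11+3+15+6 = 35
Dale → Grove → Oak → Fern → Orwell: 11+15+17+15 = 58
Dale → Grove → Oak → Orwell → Fern: 11+15+6+15 = 47
Dale → Grove → Orwell → Fern → Oak: 11+14+15+17 = 57
Dale → Grove → Orwell → Oak → Fern: 11+14+6+17 = 48
Dale → Fern → Grove → Oak → Orwell: 14+3+15+6 = 38
Dale → Fern → Grove → Orwell → Oak: 14+3+14+6 = 37
Dale → Fern → Oak → Grove → Orwell: 14+17+15+14 = 60
Dale → Fern → Oak → Orwell → Grove: 14+17+6+14 = 51
Dale → Fern → Orwell → Grove → Oak: 14+15+14+15 = 58
Dale → Fern → Orwell → Oak → Grove: 14+15+6+15 = 50
Dale → Oak → Grove → Fern → Orwell: 8+15+3+15 = 41
Dale → Oak → Grove → Orwell → Fern: 8+15+14+15 = 52
… (10 more)
Dale → Oak → Orwell → Grove → Fern: 8+6+14+3 = 31  ← best
The minimum is 31.
One shortest path: Dale → Oak → Orwell → Grove → Fern.

31 — the minimum one-way total.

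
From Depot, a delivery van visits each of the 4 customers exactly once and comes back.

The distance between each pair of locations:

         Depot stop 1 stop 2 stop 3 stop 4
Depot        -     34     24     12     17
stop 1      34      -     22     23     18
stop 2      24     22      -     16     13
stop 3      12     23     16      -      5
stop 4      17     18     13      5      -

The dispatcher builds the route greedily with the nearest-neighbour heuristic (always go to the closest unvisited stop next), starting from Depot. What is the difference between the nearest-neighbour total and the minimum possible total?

Excess over optimum: 5.

Depot: stop 3=12, stop 4=17, stop 2=24, stop 1=34 ⇒ stop 3
stop 3: stop 4=5, stop 2=16, stop 1=23 ⇒ stop 4
stop 4: stop 2=13, stop 1=18 ⇒ stop 2
stop 2: stop 1=22 ⇒ stop 1
NN route Depot → stop 3 → stop 4 → stop 2 → stop 1 → Depot costs 86.
Optimal: Depot → stop 2 → stop 1 → stop 4 → stop 3 → Depot costs 81 (by enumerating all 12 distinct tours).
Excess = 86 − 81 = 5.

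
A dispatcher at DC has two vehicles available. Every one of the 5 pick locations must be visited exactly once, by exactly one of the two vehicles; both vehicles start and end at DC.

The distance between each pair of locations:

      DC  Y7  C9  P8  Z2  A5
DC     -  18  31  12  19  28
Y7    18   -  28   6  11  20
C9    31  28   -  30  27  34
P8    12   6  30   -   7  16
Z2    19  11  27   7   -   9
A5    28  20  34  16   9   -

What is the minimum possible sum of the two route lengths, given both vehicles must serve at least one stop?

Minimum combined distance: 127.

There are 2^4 − 1 = 15 ways to divide the 5 stops into two non-empty groups. For each, the best each vehicle can do is its own shortest tour through its group:
  {Y7} + {C9, P8, Z2, A5}: 36 + 93 = 129
  {C9} + {Y7, P8, Z2, A5}: 62 + 66 = 128
  {Y7, C9} + {P8, Z2, A5}: 77 + 56 = 133
  {P8} + {Y7, C9, Z2, A5}: 24 + 103 = 127
  {Y7, P8} + {C9, Z2, A5}: 36 + 93 = 129
  {C9, P8} + {Y7, Z2, A5}: 73 + 66 = 139
  … (15 splits in total)
Best: vehicle 1 DC → P8 → DC = 24; vehicle 2 DC → Y7 → Z2 → A5 → C9 → DC = 103; combined 127.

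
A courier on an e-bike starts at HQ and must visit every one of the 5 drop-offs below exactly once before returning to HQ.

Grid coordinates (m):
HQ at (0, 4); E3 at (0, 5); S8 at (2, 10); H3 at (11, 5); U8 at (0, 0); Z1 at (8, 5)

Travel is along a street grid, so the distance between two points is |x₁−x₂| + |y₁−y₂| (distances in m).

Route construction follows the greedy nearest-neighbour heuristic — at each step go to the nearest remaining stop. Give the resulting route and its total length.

HQ → [E3:1 / U8:4 / S8:8 / Z1:9 / H3:12] → E3 (1)
E3 → [U8:5 / S8:7 / Z1:8 / H3:11] → U8 (5)
U8 → [S8:12 / Z1:13 / H3:16] → S8 (12)
S8 → [Z1:11 / H3:14] → Z1 (11)
Z1 → [H3:3] → H3 (3)
Return H3→HQ: 12.
Total = 1 + 5 + 12 + 11 + 3 + 12 = 44.

44 m along HQ → E3 → U8 → S8 → Z1 → H3 → HQ.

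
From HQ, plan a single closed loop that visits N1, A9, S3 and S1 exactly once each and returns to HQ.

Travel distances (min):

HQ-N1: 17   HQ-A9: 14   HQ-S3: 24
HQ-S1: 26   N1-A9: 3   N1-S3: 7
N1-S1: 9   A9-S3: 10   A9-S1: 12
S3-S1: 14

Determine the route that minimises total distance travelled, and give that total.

Shortest round trip = 64 min.

HQ → N1 → A9 → S3 → S1 → HQ: 17+3+10+14+26 = 70
HQ → N1 → A9 → S1 → S3 → HQ: 17+3+12+14+24 = 70
HQ → N1 → S3 → A9 → S1 → HQ: 17+7+10+12+26 = 72
HQ → N1 → S3 → S1 → A9 → HQ: 17+7+14+12+14 = 64
HQ → N1 → S1 → A9 → S3 → HQ: 17+9+12+10+24 = 72
HQ → N1 → S1 → S3 → A9 → HQ: 17+9+14+10+14 = 64
HQ → A9 → N1 → S3 → S1 → HQ: 14+3+7+14+26 = 64
HQ → A9 → N1 → S1 → S3 → HQ: 14+3+9+14+24 = 64
HQ → A9 → S3 → N1 → S1 → HQ: 14+10+7+9+26 = 66
HQ → A9 → S1 → N1 → S3 → HQ: 14+12+9+7+24 = 66
HQ → S3 → N1 → A9 → S1 → HQ: 24+7+3+12+26 = 72
HQ → S3 → A9 → N1 → S1 → HQ: 24+10+3+9+26 = 72
The minimum is 64.
One optimal route: HQ → N1 → S3 → S1 → A9 → HQ (or its reverse).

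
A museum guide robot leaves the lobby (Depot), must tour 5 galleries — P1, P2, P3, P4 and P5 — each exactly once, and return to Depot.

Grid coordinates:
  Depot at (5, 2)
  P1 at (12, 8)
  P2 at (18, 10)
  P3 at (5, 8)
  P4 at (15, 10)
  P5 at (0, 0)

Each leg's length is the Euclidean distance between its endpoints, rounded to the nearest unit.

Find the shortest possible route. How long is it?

With 5 stops there are 5!/2 = 60 distinct round trips (a route and its reverse cost the same).
Depot-P1-P2-P3-P4-P5-Depot: 9+6+13+10+18+5 = 61
Depot-P1-P2-P3-P5-P4-Depot: 9+6+13+9+18+13 = 68
Depot-P1-P2-P4-P3-P5-Depot: 9+6+3+10+9+5 = 42
Depot-P1-P2-P4-P5-P3-Depot: 9+6+3+18+9+6 = 51
Depot-P1-P2-P5-P3-P4-Depot: 9+6+21+9+10+13 = 68
Depot-P1-P2-P5-P4-P3-Depot: 9+6+21+18+10+6 = 70
Depot-P1-P3-P2-P4-P5-Depot: 9+7+13+3+18+5 = 55
Depot-P1-P3-P2-P5-P4-Depot: 9+7+13+21+18+13 = 81
Depot-P1-P3-P4-P2-P5-Depot: 9+7+10+3+21+5 = 55
Depot-P1-P3-P4-P5-P2-Depot: 9+7+10+18+21+15 = 80
Depot-P1-P3-P5-P2-P4-Depot: 9+7+9+21+3+13 = 62
Depot-P1-P3-P5-P4-P2-Depot: 9+7+9+18+3+15 = 61
Depot-P1-P4-P2-P3-P5-Depot: 9+4+3+13+9+5 = 43
Depot-P1-P4-P2-P5-P3-Depot: 9+4+3+21+9+6 = 52
… (46 more)
The minimum is 42.
One optimal route: Depot → P1 → P2 → P4 → P3 → P5 → Depot (or its reverse).

42 — the shortest possible round trip.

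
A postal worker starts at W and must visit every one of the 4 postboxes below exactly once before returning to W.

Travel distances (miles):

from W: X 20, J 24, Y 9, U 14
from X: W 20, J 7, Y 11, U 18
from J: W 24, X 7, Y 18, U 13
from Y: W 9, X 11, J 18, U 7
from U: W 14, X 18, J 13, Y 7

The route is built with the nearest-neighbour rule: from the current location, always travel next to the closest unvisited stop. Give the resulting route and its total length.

56 miles along W → Y → U → J → X → W.

From W: distances to unvisited — Y=9, U=14, X=20, J=24. Nearest is Y (9).
From Y: distances to unvisited — U=7, X=11, J=18. Nearest is U (7).
From U: distances to unvisited — J=13, X=18. Nearest is J (13).
From J: distances to unvisited — X=7. Nearest is X (7).
Return X→W: 20.
Total = 9 + 7 + 13 + 7 + 20 = 56.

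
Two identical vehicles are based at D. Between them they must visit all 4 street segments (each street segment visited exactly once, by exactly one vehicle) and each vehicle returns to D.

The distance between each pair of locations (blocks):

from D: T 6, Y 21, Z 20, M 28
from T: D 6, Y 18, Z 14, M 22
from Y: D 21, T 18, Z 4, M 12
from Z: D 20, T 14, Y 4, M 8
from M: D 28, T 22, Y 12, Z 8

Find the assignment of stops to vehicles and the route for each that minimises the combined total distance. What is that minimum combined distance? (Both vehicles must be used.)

Check every non-empty split of the stops between the two vehicles; for each half take its own optimal tour:
  {T} + {Y, Z, M}: 12 + 61 = 73
  {Y} + {T, Z, M}: 42 + 56 = 98
  {T, Y} + {Z, M}: 45 + 56 = 101
  {Z} + {T, Y, M}: 40 + 61 = 101
  {T, Z} + {Y, M}: 40 + 61 = 101
  {Y, Z} + {T, M}: 45 + 56 = 101
  … (7 splits in total)
Best: vehicle 1 D → T → D = 12; vehicle 2 D → Y → Z → M → D = 61; combined 73.

Minimum combined distance: 73 blocks.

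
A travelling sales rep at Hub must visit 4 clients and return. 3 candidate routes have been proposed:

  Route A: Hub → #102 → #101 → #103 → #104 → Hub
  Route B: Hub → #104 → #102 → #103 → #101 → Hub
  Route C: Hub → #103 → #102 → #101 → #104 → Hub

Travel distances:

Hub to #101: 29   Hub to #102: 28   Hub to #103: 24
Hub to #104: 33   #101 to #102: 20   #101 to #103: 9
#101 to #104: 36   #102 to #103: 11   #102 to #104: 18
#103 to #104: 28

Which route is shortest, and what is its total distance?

Shortest is Route B, total 100.

Route A: 28 + 20 + 9 + 28 + 33 = 118
Route B: 33 + 18 + 11 + 9 + 29 = 100
Route C: 24 + 11 + 20 + 36 + 33 = 124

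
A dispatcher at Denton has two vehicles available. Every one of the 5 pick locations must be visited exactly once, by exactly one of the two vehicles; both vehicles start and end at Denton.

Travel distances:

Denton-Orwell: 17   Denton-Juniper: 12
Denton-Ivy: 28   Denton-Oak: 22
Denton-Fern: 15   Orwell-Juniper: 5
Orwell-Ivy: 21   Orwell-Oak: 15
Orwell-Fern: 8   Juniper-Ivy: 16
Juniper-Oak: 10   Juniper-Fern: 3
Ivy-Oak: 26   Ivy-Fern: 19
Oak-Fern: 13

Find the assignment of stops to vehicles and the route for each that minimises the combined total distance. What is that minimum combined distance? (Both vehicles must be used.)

Minimum combined distance: 116.

Check every non-empty split of the stops between the two vehicles; for each half take its own optimal tour:
  {Orwell} + {Juniper, Ivy, Oak, Fern}: 34 + 82 = 116
  {Juniper} + {Orwell, Ivy, Oak, Fern}: 24 + 92 = 116
  {Orwell, Juniper} + {Ivy, Oak, Fern}: 34 + 82 = 116
  {Ivy} + {Orwell, Juniper, Oak, Fern}: 56 + 60 = 116
  {Orwell, Ivy} + {Juniper, Oak, Fern}: 66 + 50 = 116
  {Juniper, Ivy} + {Orwell, Oak, Fern}: 56 + 60 = 116
  … (15 splits in total)
Best: vehicle 1 Denton → Orwell → Denton = 34; vehicle 2 Denton → Juniper → Ivy → Oak → Fern → Denton = 82; combined 116.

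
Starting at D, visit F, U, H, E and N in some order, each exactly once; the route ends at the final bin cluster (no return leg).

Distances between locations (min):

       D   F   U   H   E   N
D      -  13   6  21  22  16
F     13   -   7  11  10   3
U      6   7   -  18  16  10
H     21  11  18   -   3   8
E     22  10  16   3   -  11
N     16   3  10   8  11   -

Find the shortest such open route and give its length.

27 min — the minimum one-way total.

There are 5! = 120 possible orderings.
D→F→U→H→E→N: 13+7+18+3+11 = 52
D→F→U→H→N→E: 13+7+18+8+11 = 57
D→F→U→E→H→N: 13+7+16+3+8 = 47
D→F→U→E→N→H: 13+7+16+11+8 = 55
D→F→U→N→H→E: 13+7+10+8+3 = 41
D→F→U→N→E→H: 13+7+10+11+3 = 44
D→F→H→U→E→N: 13+11+18+16+11 = 69
D→F→H→U→N→E: 13+11+18+10+11 = 63
D→F→H→E→U→N: 13+11+3+16+10 = 53
D→F→H→E→N→U: 13+11+3+11+10 = 48
D→F→H→N→U→E: 13+11+8+10+16 = 58
D→F→H→N→E→U: 13+11+8+11+16 = 59
D→F→E→U→H→N: 13+10+16+18+8 = 65
D→F→E→U→N→H: 13+10+16+10+8 = 57
… (106 more)
D→U→F→N→H→E: 6+7+3+8+3 = 27  ← best
The minimum is 27.
One shortest path: D → U → F → N → H → E.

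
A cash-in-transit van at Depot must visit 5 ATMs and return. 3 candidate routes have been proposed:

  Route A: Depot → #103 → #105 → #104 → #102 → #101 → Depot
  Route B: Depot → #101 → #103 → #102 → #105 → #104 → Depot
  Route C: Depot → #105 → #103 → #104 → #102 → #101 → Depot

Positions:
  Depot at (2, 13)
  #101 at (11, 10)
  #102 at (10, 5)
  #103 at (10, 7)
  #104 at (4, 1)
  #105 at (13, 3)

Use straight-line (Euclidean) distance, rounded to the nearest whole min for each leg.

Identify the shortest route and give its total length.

Route A: 10 + 5 + 9 + 7 + 5 + 9 = 45
Route B: 9 + 3 + 2 + 4 + 9 + 12 = 39
Route C: 15 + 5 + 8 + 7 + 5 + 9 = 49

Shortest is Route B, total 39 min.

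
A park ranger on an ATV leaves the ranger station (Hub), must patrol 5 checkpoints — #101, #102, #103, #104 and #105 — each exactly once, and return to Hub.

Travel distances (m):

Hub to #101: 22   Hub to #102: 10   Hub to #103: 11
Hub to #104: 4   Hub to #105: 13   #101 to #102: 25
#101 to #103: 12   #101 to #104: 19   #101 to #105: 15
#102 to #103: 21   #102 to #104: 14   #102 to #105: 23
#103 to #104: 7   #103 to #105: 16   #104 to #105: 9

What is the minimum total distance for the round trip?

Hub-#101-#102-#103-#104-#105-Hub: 22+25+21+7+9+13 = 97
Hub-#101-#102-#103-#105-#104-Hub: 22+25+21+16+9+4 = 97
Hub-#101-#102-#104-#103-#105-Hub: 22+25+14+7+16+13 = 97
Hub-#101-#102-#104-#105-#103-Hub: 22+25+14+9+16+11 = 97
Hub-#101-#102-#105-#103-#104-Hub: 22+25+23+16+7+4 = 97
Hub-#101-#102-#105-#104-#103-Hub: 22+25+23+9+7+11 = 97
Hub-#101-#103-#102-#104-#105-Hub: 22+12+21+14+9+13 = 91
Hub-#101-#103-#102-#105-#104-Hub: 22+12+21+23+9+4 = 91
Hub-#101-#103-#104-#102-#105-Hub: 22+12+7+14+23+13 = 91
Hub-#101-#103-#104-#105-#102-Hub: 22+12+7+9+23+10 = 83
Hub-#101-#103-#105-#102-#104-Hub: 22+12+16+23+14+4 = 91
Hub-#101-#103-#105-#104-#102-Hub: 22+12+16+9+14+10 = 83
Hub-#101-#104-#102-#103-#105-Hub: 22+19+14+21+16+13 = 105
Hub-#101-#104-#102-#105-#103-Hub: 22+19+14+23+16+11 = 105
… (46 more)
Hub-#102-#103-#101-#105-#104-Hub: 10+21+12+15+9+4 = 71  ← best
The minimum is 71.
One optimal route: Hub → #102 → #103 → #101 → #105 → #104 → Hub (or its reverse).

Minimum total distance: 71 m.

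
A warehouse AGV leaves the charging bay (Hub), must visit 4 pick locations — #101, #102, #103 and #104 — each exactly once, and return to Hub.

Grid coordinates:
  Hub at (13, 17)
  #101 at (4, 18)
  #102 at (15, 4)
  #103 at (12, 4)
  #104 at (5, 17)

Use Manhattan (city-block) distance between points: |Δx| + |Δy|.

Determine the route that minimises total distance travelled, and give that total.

50 — the shortest possible round trip.

Hub - #101 - #102 - #103 - #104 - Hub: 10+25+3+20+8 = 66
Hub - #101 - #102 - #104 - #103 - Hub: 10+25+23+20+14 = 92
Hub - #101 - #103 - #102 - #104 - Hub: 10+22+3+23+8 = 66
Hub - #101 - #103 - #104 - #102 - Hub: 10+22+20+23+15 = 90
Hub - #101 - #104 - #102 - #103 - Hub: 10+2+23+3+14 = 52
Hub - #101 - #104 - #103 - #102 - Hub: 10+2+20+3+15 = 50
Hub - #102 - #101 - #103 - #104 - Hub: 15+25+22+20+8 = 90
Hub - #102 - #101 - #104 - #103 - Hub: 15+25+2+20+14 = 76
Hub - #102 - #103 - #101 - #104 - Hub: 15+3+22+2+8 = 50
Hub - #102 - #104 - #101 - #103 - Hub: 15+23+2+22+14 = 76
Hub - #103 - #101 - #102 - #104 - Hub: 14+22+25+23+8 = 92
Hub - #103 - #102 - #101 - #104 - Hub: 14+3+25+2+8 = 52
The minimum is 50.
One optimal route: Hub → #101 → #104 → #103 → #102 → Hub (or its reverse).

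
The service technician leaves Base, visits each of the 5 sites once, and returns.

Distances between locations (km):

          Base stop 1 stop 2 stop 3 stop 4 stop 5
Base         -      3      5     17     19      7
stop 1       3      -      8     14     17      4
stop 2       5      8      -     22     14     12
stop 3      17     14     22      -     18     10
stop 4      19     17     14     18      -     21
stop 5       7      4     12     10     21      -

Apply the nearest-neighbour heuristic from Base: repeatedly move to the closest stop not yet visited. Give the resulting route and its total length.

From Base: distances to unvisited — stop 1=3, stop 2=5, stop 5=7, stop 3=17, stop 4=19. Nearest is stop 1 (3).
From stop 1: distances to unvisited — stop 5=4, stop 2=8, stop 3=14, stop 4=17. Nearest is stop 5 (4).
From stop 5: distances to unvisited — stop 3=10, stop 2=12, stop 4=21. Nearest is stop 3 (10).
From stop 3: distances to unvisited — stop 4=18, stop 2=22. Nearest is stop 4 (18).
From stop 4: distances to unvisited — stop 2=14. Nearest is stop 2 (14).
Return stop 2→Base: 5.
Total = 3 + 4 + 10 + 18 + 14 + 5 = 54.

Total distance 54 km via the nearest-neighbour route Base → stop 1 → stop 5 → stop 3 → stop 4 → stop 2 → Base.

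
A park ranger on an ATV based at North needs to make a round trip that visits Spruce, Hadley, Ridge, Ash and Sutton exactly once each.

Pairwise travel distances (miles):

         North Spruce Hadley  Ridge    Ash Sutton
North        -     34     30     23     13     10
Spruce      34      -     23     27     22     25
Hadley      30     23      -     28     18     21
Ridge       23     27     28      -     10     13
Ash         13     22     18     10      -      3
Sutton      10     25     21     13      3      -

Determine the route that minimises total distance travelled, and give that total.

Minimum total distance: 103 miles.

With 5 stops there are 5!/2 = 60 distinct round trips (a route and its reverse cost the same).
North - Spruce - Hadley - Ridge - Ash - Sutton - North: 34+23+28+10+3+10 = 108
North - Spruce - Hadley - Ridge - Sutton - Ash - North: 34+23+28+13+3+13 = 114
North - Spruce - Hadley - Ash - Ridge - Sutton - North: 34+23+18+10+13+10 = 108
North - Spruce - Hadley - Ash - Sutton - Ridge - North: 34+23+18+3+13+23 = 114
North - Spruce - Hadley - Sutton - Ridge - Ash - North: 34+23+21+13+10+13 = 114
North - Spruce - Hadley - Sutton - Ash - Ridge - North: 34+23+21+3+10+23 = 114
North - Spruce - Ridge - Hadley - Ash - Sutton - North: 34+27+28+18+3+10 = 120
North - Spruce - Ridge - Hadley - Sutton - Ash - North: 34+27+28+21+3+13 = 126
North - Spruce - Ridge - Ash - Hadley - Sutton - North: 34+27+10+18+21+10 = 120
North - Spruce - Ridge - Ash - Sutton - Hadley - North: 34+27+10+3+21+30 = 125
North - Spruce - Ridge - Sutton - Hadley - Ash - North: 34+27+13+21+18+13 = 126
North - Spruce - Ridge - Sutton - Ash - Hadley - North: 34+27+13+3+18+30 = 125
North - Spruce - Ash - Hadley - Ridge - Sutton - North: 34+22+18+28+13+10 = 125
North - Spruce - Ash - Hadley - Sutton - Ridge - North: 34+22+18+21+13+23 = 131
… (46 more)
North - Hadley - Spruce - Ridge - Ash - Sutton - North: 30+23+27+10+3+10 = 103  ← best
The minimum is 103.
One optimal route: North → Hadley → Spruce → Ridge → Ash → Sutton → North (or its reverse).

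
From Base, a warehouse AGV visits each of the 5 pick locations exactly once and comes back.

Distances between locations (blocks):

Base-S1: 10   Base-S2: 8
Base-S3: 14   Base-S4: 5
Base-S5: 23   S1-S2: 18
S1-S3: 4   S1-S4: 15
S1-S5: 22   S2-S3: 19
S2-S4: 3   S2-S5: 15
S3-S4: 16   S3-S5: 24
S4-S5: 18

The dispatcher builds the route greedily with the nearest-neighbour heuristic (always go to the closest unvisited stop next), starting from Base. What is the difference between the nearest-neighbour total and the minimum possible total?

Excess over optimum: 2 blocks.

Base: S4=5, S2=8, S1=10, S3=14, S5=23 ⇒ S4
S4: S2=3, S1=15, S3=16, S5=18 ⇒ S2
S2: S5=15, S1=18, S3=19 ⇒ S5
S5: S1=22, S3=24 ⇒ S1
S1: S3=4 ⇒ S3
NN route Base → S4 → S2 → S5 → S1 → S3 → Base costs 63.
Optimal: Base → S1 → S3 → S5 → S2 → S4 → Base costs 61 (by enumerating all 60 distinct tours).
Excess = 63 − 61 = 2.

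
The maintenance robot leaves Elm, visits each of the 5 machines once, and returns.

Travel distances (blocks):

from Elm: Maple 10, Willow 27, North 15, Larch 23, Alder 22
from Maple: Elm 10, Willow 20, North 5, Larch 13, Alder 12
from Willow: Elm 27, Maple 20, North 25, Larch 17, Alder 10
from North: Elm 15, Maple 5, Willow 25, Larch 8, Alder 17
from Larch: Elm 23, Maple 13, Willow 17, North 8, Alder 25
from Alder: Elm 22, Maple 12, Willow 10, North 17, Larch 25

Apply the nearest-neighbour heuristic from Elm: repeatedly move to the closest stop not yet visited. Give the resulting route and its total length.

From Elm: distances to unvisited — Maple=10, North=15, Alder=22, Larch=23, Willow=27. Nearest is Maple (10).
From Maple: distances to unvisited — North=5, Alder=12, Larch=13, Willow=20. Nearest is North (5).
From North: distances to unvisited — Larch=8, Alder=17, Willow=25. Nearest is Larch (8).
From Larch: distances to unvisited — Willow=17, Alder=25. Nearest is Willow (17).
From Willow: distances to unvisited — Alder=10. Nearest is Alder (10).
Return Alder→Elm: 22.
Total = 10 + 5 + 8 + 17 + 10 + 22 = 72.

Total distance 72 blocks via the nearest-neighbour route Elm → Maple → North → Larch → Willow → Alder → Elm.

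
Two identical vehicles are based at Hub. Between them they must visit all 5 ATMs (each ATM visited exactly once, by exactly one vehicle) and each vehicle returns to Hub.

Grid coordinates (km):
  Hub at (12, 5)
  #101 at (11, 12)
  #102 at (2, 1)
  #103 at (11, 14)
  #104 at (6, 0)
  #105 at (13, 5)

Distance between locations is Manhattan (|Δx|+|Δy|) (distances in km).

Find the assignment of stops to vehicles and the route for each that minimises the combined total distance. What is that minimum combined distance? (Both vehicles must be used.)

Minimum combined distance: 50 km.

Check every non-empty split of the stops between the two vehicles; for each half take its own optimal tour:
  {#101} + {#102, #103, #104, #105}: 16 + 50 = 66
  {#102} + {#101, #103, #104, #105}: 28 + 42 = 70
  {#101, #102} + {#103, #104, #105}: 42 + 42 = 84
  {#103} + {#101, #102, #104, #105}: 20 + 46 = 66
  {#101, #103} + {#102, #104, #105}: 20 + 32 = 52
  {#102, #103} + {#101, #104, #105}: 46 + 38 = 84
  … (15 splits in total)
  {#101, #102, #103, #104} + {#105}: 48 + 2 = 50  ← best
Best: vehicle 1 Hub → #101 → #103 → #102 → #104 → Hub = 48; vehicle 2 Hub → #105 → Hub = 2; combined 50.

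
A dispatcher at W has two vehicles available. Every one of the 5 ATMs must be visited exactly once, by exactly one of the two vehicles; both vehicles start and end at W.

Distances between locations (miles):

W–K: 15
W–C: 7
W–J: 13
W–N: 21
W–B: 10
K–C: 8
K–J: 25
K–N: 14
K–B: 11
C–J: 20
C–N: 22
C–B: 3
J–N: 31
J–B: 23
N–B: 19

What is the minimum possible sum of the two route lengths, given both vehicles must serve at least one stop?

There are 2^4 − 1 = 15 ways to divide the 5 stops into two non-empty groups. For each, the best each vehicle can do is its own shortest tour through its group:
  {K} + {C, J, N, B}: 30 + 73 = 103
  {C} + {K, J, N, B}: 14 + 79 = 93
  {K, C} + {J, N, B}: 30 + 73 = 103
  {J} + {K, C, N, B}: 26 + 56 = 82
  {K, J} + {C, N, B}: 53 + 50 = 103
  {C, J} + {K, N, B}: 40 + 56 = 96
  … (15 splits in total)
Best: vehicle 1 W → J → W = 26; vehicle 2 W → C → B → K → N → W = 56; combined 82.

Minimum combined distance: 82 miles.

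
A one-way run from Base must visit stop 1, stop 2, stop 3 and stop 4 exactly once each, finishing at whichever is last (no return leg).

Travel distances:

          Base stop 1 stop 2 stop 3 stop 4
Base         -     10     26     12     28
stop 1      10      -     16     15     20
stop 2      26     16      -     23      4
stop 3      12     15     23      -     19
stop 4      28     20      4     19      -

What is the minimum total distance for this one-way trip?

Minimum one-way distance = 47.

There are 4! = 24 possible orderings.
Base→stop 1→stop 2→stop 3→stop 4: 10+16+23+19 = 68
Base→stop 1→stop 2→stop 4→stop 3: 10+16+4+19 = 49
Base→stop 1→stop 3→stop 2→stop 4: 10+15+23+4 = 52
Base→stop 1→stop 3→stop 4→stop 2: 10+15+19+4 = 48
Base→stop 1→stop 4→stop 2→stop 3: 10+20+4+23 = 57
Base→stop 1→stop 4→stop 3→stop 2: 10+20+19+23 = 72
Base→stop 2→stop 1→stop 3→stop 4: 26+16+15+19 = 76
Base→stop 2→stop 1→stop 4→stop 3: 26+16+20+19 = 81
Base→stop 2→stop 3→stop 1→stop 4: 26+23+15+20 = 84
Base→stop 2→stop 3→stop 4→stop 1: 26+23+19+20 = 88
Base→stop 2→stop 4→stop 1→stop 3: 26+4+20+15 = 65
Base→stop 2→stop 4→stop 3→stop 1: 26+4+19+15 = 64
Base→stop 3→stop 1→stop 2→stop 4: 12+15+16+4 = 47
Base→stop 3→stop 1→stop 4→stop 2: 12+15+20+4 = 51
… (10 more)
The minimum is 47.
One shortest path: Base → stop 3 → stop 1 → stop 2 → stop 4.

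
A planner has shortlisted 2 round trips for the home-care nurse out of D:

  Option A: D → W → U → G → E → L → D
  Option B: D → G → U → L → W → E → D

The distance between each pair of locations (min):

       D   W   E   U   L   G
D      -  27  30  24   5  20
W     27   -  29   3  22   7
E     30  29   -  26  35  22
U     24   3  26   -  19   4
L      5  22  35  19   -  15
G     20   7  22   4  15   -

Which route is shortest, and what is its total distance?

Option A: 27 + 3 + 4 + 22 + 35 + 5 = 96
Option B: 20 + 4 + 19 + 22 + 29 + 30 = 124

Shortest is Option A, total 96 min.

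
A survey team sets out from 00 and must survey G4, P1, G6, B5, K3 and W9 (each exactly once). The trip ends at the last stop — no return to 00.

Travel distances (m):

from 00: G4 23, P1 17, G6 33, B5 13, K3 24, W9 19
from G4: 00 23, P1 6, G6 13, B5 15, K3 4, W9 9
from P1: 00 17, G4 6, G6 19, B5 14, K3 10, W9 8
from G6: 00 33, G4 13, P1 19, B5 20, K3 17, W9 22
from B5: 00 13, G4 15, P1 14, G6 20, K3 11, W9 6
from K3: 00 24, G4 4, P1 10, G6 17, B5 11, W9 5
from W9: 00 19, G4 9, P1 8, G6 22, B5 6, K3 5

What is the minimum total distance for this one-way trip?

53 m — the minimum one-way total.

There are 6! = 720 possible orderings.
00 - G4 - P1 - G6 - B5 - K3 - W9: 23+6+19+20+11+5 = 84
00 - G4 - P1 - G6 - B5 - W9 - K3: 23+6+19+20+6+5 = 79
00 - G4 - P1 - G6 - K3 - B5 - W9: 23+6+19+17+11+6 = 82
00 - G4 - P1 - G6 - K3 - W9 - B5: 23+6+19+17+5+6 = 76
00 - G4 - P1 - G6 - W9 - B5 - K3: 23+6+19+22+6+11 = 87
00 - G4 - P1 - G6 - W9 - K3 - B5: 23+6+19+22+5+11 = 86
00 - G4 - P1 - B5 - G6 - K3 - W9: 23+6+14+20+17+5 = 85
00 - G4 - P1 - B5 - G6 - W9 - K3: 23+6+14+20+22+5 = 90
… (712 more)
00 - B5 - W9 - K3 - G4 - P1 - G6: 13+6+5+4+6+19 = 53  ← best
The minimum is 53.
One shortest path: 00 → B5 → W9 → K3 → G4 → P1 → G6.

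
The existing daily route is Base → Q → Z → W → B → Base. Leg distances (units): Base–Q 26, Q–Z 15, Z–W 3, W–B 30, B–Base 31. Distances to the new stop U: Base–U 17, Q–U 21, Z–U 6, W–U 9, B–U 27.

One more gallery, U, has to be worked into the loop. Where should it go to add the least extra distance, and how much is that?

Adding 6 by placing U on the W–B leg.

Insertion cost between consecutive stops i–j is d(i,U) + d(U,j) − d(i,j):
  between Base and Q: 17 + 21 − 26 = 12
  between Q and Z: 21 + 6 − 15 = 12
  between Z and W: 6 + 9 − 3 = 12
  between W and B: 9 + 27 − 30 = 6
  between B and Base: 27 + 17 − 31 = 13
Cheapest insertion is between W and B, adding 6.
New total = 105 + 6 = 111.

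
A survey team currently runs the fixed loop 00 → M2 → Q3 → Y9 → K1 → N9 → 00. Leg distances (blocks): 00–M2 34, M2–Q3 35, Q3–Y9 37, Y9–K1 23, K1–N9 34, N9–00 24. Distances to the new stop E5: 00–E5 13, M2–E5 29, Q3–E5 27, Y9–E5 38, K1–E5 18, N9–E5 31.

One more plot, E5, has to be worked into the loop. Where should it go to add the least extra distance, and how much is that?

Insertion cost between consecutive stops i–j is d(i,E5) + d(E5,j) − d(i,j):
  between 00 and M2: 13 + 29 − 34 = 8
  between M2 and Q3: 29 + 27 − 35 = 21
  between Q3 and Y9: 27 + 38 − 37 = 28
  between Y9 and K1: 38 + 18 − 23 = 33
  between K1 and N9: 18 + 31 − 34 = 15
  between N9 and 00: 31 + 13 − 24 = 20
Cheapest insertion is between 00 and M2, adding 8.
New total = 187 + 8 = 195.

Adding 8 blocks by placing E5 on the 00–M2 leg.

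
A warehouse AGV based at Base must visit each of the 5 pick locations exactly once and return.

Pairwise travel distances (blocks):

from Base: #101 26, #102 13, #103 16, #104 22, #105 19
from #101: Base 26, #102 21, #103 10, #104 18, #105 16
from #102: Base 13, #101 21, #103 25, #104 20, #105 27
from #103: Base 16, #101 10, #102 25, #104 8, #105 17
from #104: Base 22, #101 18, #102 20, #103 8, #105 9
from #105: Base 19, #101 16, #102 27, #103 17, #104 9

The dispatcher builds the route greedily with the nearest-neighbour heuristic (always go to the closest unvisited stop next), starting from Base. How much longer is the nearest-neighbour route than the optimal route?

From Base: #102=13, #103=16, #105=19, #104=22, #101=26 → choose #102 (13).
From #102: #104=20, #101=21, #103=25, #105=27 → choose #104 (20).
From #104: #103=8, #105=9, #101=18 → choose #103 (8).
From #103: #101=10, #105=17 → choose #101 (10).
From #101: #105=16 → choose #105 (16).
NN route Base → #102 → #104 → #103 → #101 → #105 → Base costs 86.
Optimal: Base → #102 → #101 → #103 → #104 → #105 → Base costs 80 (by enumerating all 60 distinct tours).
Excess = 86 − 80 = 6.

The nearest-neighbour route is 6 blocks longer than optimal.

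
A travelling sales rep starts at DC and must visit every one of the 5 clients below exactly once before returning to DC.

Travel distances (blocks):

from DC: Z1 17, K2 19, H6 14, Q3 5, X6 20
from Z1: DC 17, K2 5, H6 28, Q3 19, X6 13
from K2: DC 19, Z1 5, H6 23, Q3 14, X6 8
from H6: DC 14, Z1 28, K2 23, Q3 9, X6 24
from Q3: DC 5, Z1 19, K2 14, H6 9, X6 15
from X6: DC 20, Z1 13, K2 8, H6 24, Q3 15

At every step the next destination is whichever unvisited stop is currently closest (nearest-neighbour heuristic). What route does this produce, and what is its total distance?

DC → [Q3:5 / H6:14 / Z1:17 / K2:19 / X6:20] → Q3 (5)
Q3 → [H6:9 / K2:14 / X6:15 / Z1:19] → H6 (9)
H6 → [K2:23 / X6:24 / Z1:28] → K2 (23)
K2 → [Z1:5 / X6:8] → Z1 (5)
Z1 → [X6:13] → X6 (13)
Return X6→DC: 20.
Total = 5 + 9 + 23 + 5 + 13 + 20 = 75.

75 blocks along DC → Q3 → H6 → K2 → Z1 → X6 → DC.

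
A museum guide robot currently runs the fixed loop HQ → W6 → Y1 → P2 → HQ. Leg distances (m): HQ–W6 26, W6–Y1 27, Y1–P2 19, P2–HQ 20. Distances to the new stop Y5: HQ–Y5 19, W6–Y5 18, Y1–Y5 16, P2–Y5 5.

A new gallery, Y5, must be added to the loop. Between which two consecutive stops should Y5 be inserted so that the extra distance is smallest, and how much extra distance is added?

Insertion cost between consecutive stops i–j is d(i,Y5) + d(Y5,j) − d(i,j):
  between HQ and W6: 19 + 18 − 26 = 11
  between W6 and Y1: 18 + 16 − 27 = 7
  between Y1 and P2: 16 + 5 − 19 = 2
  between P2 and HQ: 5 + 19 − 20 = 4
Cheapest insertion is between Y1 and P2, adding 2.
New total = 92 + 2 = 94.

Adding 2 m by placing Y5 on the Y1–P2 leg.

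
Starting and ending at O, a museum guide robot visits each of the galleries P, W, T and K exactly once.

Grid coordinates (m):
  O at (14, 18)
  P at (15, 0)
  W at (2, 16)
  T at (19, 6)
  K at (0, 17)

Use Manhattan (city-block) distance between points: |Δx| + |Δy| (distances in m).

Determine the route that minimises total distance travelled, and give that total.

With 4 stops there are 4!/2 = 12 distinct round trips (a route and its reverse cost the same).
O → P → W → T → K → O: 19+29+27+30+15 = 120
O → P → W → K → T → O: 19+29+3+30+17 = 98
O → P → T → W → K → O: 19+10+27+3+15 = 74
O → P → T → K → W → O: 19+10+30+3+14 = 76
O → P → K → W → T → O: 19+32+3+27+17 = 98
O → P → K → T → W → O: 19+32+30+27+14 = 122
O → W → P → T → K → O: 14+29+10+30+15 = 98
O → W → P → K → T → O: 14+29+32+30+17 = 122
O → W → T → P → K → O: 14+27+10+32+15 = 98
O → W → K → P → T → O: 14+3+32+10+17 = 76
O → T → P → W → K → O: 17+10+29+3+15 = 74
O → T → W → P → K → O: 17+27+29+32+15 = 120
The minimum is 74.
One optimal route: O → P → T → W → K → O (or its reverse).

Minimum total distance: 74 m.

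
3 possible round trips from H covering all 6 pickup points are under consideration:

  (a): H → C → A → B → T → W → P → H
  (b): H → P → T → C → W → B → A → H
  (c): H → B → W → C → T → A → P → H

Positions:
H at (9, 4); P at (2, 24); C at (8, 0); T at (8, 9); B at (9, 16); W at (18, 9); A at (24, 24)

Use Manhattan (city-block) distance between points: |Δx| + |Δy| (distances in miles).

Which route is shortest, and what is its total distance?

(a): 5 + 40 + 23 + 8 + 10 + 31 + 27 = 144
(b): 27 + 21 + 9 + 19 + 16 + 23 + 35 = 150
(c): 12 + 16 + 19 + 9 + 31 + 22 + 27 = 136

Shortest is (c), total 136 miles.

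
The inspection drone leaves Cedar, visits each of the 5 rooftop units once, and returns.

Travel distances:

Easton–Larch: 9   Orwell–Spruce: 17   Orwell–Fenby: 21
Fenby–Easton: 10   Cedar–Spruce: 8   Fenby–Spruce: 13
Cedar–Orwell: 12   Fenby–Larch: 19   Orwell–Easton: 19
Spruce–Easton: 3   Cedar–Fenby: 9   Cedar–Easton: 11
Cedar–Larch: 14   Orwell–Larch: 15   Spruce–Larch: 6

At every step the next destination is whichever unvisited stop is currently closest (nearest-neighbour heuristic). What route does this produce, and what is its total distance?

From Cedar: distances to unvisited — Spruce=8, Fenby=9, Easton=11, Orwell=12, Larch=14. Nearest is Spruce (8).
From Spruce: distances to unvisited — Easton=3, Larch=6, Fenby=13, Orwell=17. Nearest is Easton (3).
From Easton: distances to unvisited — Larch=9, Fenby=10, Orwell=19. Nearest is Larch (9).
From Larch: distances to unvisited — Orwell=15, Fenby=19. Nearest is Orwell (15).
From Orwell: distances to unvisited — Fenby=21. Nearest is Fenby (21).
Return Fenby→Cedar: 9.
Total = 8 + 3 + 9 + 15 + 21 + 9 = 65.

65 along Cedar → Spruce → Easton → Larch → Orwell → Fenby → Cedar.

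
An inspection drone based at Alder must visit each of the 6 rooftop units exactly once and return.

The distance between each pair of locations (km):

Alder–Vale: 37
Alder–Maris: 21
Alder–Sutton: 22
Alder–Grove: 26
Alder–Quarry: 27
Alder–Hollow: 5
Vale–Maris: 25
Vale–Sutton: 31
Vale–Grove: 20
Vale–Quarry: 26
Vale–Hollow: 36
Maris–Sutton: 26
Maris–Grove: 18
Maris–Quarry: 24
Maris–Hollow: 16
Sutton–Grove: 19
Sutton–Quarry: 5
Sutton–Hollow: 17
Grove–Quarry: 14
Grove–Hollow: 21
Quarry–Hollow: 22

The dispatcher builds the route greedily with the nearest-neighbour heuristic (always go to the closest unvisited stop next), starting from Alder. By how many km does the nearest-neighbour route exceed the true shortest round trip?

The nearest-neighbour route is 19 km longer than optimal.

Alder: Hollow=5, Maris=21, Sutton=22, Grove=26, Quarry=27, Vale=37 ⇒ Hollow
Hollow: Maris=16, Sutton=17, Grove=21, Quarry=22, Vale=36 ⇒ Maris
Maris: Grove=18, Quarry=24, Vale=25, Sutton=26 ⇒ Grove
Grove: Quarry=14, Sutton=19, Vale=20 ⇒ Quarry
Quarry: Sutton=5, Vale=26 ⇒ Sutton
Sutton: Vale=31 ⇒ Vale
NN route Alder → Hollow → Maris → Grove → Quarry → Sutton → Vale → Alder costs 126.
Optimal: Alder → Maris → Vale → Grove → Quarry → Sutton → Hollow → Alder costs 107 (by enumerating all 360 distinct tours).
Excess = 126 − 107 = 19.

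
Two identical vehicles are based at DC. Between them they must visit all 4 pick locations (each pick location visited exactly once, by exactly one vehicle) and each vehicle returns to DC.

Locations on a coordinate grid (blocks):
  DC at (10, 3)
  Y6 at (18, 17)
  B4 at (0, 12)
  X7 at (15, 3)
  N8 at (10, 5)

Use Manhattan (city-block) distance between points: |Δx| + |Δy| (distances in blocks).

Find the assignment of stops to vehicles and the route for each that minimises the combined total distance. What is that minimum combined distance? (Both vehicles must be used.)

There are 2^3 − 1 = 7 ways to divide the 4 stops into two non-empty groups. For each, the best each vehicle can do is its own shortest tour through its group:
  {Y6} + {B4, X7, N8}: 44 + 48 = 92
  {B4} + {Y6, X7, N8}: 38 + 44 = 82
  {Y6, B4} + {X7, N8}: 64 + 14 = 78
  {X7} + {Y6, B4, N8}: 10 + 64 = 74
  {Y6, X7} + {B4, N8}: 44 + 38 = 82
  {B4, X7} + {Y6, N8}: 48 + 44 = 92
  … (7 splits in total)
  {Y6, B4, X7} + {N8}: 64 + 4 = 68  ← best
Best: vehicle 1 DC → B4 → Y6 → X7 → DC = 64; vehicle 2 DC → N8 → DC = 4; combined 68.

68 blocks — the smallest possible combined total.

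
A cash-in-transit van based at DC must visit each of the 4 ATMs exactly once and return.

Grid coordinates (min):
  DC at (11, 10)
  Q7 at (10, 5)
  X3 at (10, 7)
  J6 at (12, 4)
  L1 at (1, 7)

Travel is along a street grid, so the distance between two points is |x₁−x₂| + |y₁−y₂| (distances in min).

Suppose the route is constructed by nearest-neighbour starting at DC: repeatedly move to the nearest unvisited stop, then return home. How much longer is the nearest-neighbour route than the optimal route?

From DC: X3=4, Q7=6, J6=7, L1=13 → choose X3 (4).
From X3: Q7=2, J6=5, L1=9 → choose Q7 (2).
From Q7: J6=3, L1=11 → choose J6 (3).
From J6: L1=14 → choose L1 (14).
NN route DC → X3 → Q7 → J6 → L1 → DC costs 36.
Optimal: DC → X3 → L1 → Q7 → J6 → DC costs 34 (by enumerating all 12 distinct tours).
Excess = 36 − 34 = 2.

2 min longer than the optimal tour.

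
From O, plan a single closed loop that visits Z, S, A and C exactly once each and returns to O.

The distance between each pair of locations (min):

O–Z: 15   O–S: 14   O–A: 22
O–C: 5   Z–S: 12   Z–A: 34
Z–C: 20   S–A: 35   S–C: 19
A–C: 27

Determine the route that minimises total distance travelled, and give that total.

There are 12 distinct closed tours to check (reversals are equivalent).
O-Z-S-A-C-O: 15+12+35+27+5 = 94
O-Z-S-C-A-O: 15+12+19+27+22 = 95
O-Z-A-S-C-O: 15+34+35+19+5 = 108
O-Z-A-C-S-O: 15+34+27+19+14 = 109
O-Z-C-S-A-O: 15+20+19+35+22 = 111
O-Z-C-A-S-O: 15+20+27+35+14 = 111
O-S-Z-A-C-O: 14+12+34+27+5 = 92
O-S-Z-C-A-O: 14+12+20+27+22 = 95
O-S-A-Z-C-O: 14+35+34+20+5 = 108
O-S-C-Z-A-O: 14+19+20+34+22 = 109
O-A-Z-S-C-O: 22+34+12+19+5 = 92
O-A-S-Z-C-O: 22+35+12+20+5 = 94
The minimum is 92.
One optimal route: O → S → Z → A → C → O (or its reverse).

Shortest round trip = 92 min.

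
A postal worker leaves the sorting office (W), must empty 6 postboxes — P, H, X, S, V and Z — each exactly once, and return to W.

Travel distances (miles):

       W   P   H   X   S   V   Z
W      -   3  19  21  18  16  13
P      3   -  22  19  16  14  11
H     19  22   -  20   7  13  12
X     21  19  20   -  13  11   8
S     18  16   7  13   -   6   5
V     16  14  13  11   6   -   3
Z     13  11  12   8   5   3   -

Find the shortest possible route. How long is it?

65 miles — the shortest possible round trip.

There are 360 distinct closed tours to check (reversals are equivalent).
W→P→H→X→S→V→Z→W: 3+22+20+13+6+3+13 = 80
W→P→H→X→S→Z→V→W: 3+22+20+13+5+3+16 = 82
W→P→H→X→V→S→Z→W: 3+22+20+11+6+5+13 = 80
W→P→H→X→V→Z→S→W: 3+22+20+11+3+5+18 = 82
W→P→H→X→Z→S→V→W: 3+22+20+8+5+6+16 = 80
W→P→H→X→Z→V→S→W: 3+22+20+8+3+6+18 = 80
W→P→H→S→X→V→Z→W: 3+22+7+13+11+3+13 = 72
W→P→H→S→X→Z→V→W: 3+22+7+13+8+3+16 = 72
… (352 more)
W→P→X→Z→V→S→H→W: 3+19+8+3+6+7+19 = 65  ← best
The minimum is 65.
One optimal route: W → P → X → Z → V → S → H → W (or its reverse).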